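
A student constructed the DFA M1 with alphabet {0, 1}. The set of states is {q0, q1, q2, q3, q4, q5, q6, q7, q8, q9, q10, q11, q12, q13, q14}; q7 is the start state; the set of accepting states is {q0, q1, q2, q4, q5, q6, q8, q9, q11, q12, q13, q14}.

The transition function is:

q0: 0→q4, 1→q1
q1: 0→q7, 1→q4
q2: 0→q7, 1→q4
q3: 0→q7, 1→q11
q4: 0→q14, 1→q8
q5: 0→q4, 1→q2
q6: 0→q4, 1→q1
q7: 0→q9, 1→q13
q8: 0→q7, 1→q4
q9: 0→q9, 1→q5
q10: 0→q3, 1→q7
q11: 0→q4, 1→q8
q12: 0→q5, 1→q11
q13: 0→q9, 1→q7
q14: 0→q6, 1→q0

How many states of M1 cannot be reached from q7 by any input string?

BFS from q7 reaches {q0, q1, q2, q4, q5, q6, q7, q8, q9, q13, q14}; the 4 state(s) q3, q10, q11, q12 are never visited.

4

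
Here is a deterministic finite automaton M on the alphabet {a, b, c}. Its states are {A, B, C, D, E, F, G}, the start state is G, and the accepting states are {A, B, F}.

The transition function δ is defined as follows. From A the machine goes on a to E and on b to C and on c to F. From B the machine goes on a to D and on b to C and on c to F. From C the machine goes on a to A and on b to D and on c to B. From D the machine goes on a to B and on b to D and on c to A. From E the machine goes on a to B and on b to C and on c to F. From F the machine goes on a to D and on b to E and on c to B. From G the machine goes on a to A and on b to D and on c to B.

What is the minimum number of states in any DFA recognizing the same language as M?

Start with accepting vs non-accepting: {A,B,F} | {C,D,E,G}.
Stable partition: {A,B,F} | {C,D,E,G} — 2 equivalence classes.

2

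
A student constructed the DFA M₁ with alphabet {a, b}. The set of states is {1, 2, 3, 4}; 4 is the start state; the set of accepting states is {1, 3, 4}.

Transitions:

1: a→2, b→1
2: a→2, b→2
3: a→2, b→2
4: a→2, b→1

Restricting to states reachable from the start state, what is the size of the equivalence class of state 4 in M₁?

States {3} cannot be reached from the start state, so discard them.
Initial partition by acceptance: {1,4} | {2}.
The partition is now stable with 2 blocks: {1,4} | {2}.
State 4 belongs to the block {1,4}, which has 2 states.

2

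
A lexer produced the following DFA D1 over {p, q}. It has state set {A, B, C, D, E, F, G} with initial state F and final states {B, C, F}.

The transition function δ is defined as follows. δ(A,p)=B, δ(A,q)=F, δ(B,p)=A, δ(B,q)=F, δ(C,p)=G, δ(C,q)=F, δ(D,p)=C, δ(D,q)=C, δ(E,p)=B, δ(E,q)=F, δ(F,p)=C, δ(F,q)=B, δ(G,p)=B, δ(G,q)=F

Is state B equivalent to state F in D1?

No

First remove the unreachable states {D,E}; 5 states remain.
Start with accepting vs non-accepting: {B,C,F} | {A,G}.
On input p, block {B,C,F} splits into {B,C} and {F}.
The partition is now stable with 3 blocks: {B,C} | {A,G} | {F}.
B and F end up in different blocks, so they are distinguishable. For instance, the string 'p' is accepted from only F.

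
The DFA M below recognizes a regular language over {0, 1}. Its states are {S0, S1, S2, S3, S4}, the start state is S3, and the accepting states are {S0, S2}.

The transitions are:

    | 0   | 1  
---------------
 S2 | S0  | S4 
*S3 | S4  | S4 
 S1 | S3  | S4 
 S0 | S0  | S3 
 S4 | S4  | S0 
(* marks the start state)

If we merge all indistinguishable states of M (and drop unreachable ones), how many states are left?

States {S1,S2} cannot be reached from the start state, so discard them.
P0 = {S0} | {S3,S4}.
Split {S3,S4} by δ(·,1) → {S3} and {S4}.
The partition is now stable with 3 blocks: {S0} | {S3} | {S4}.

3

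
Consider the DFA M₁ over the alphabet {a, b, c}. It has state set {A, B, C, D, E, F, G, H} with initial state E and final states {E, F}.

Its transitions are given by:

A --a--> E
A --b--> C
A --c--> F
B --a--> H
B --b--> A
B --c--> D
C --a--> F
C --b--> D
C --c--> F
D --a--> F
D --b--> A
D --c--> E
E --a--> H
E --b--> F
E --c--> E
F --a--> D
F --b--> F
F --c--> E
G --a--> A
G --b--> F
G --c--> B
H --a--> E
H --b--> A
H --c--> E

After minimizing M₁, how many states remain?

Reachable states from the start: {A,C,D,E,F,H}. Unreachable: {B,G} — drop them.
Start with accepting vs non-accepting: {E,F} | {A,C,D,H}.
The partition is now stable with 2 blocks: {E,F} | {A,C,D,H}.

2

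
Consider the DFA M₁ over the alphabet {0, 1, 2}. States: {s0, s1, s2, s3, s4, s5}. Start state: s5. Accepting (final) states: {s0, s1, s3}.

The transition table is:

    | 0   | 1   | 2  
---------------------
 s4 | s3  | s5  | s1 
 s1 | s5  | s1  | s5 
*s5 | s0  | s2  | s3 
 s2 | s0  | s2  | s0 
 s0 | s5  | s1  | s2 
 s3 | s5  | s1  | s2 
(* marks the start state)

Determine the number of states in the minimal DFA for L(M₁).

First remove the unreachable states {s4}; 5 states remain.
Initial partition by acceptance: {s0,s1,s3} | {s2,s5}.
Stable partition: {s0,s1,s3} | {s2,s5} — 2 equivalence classes.

2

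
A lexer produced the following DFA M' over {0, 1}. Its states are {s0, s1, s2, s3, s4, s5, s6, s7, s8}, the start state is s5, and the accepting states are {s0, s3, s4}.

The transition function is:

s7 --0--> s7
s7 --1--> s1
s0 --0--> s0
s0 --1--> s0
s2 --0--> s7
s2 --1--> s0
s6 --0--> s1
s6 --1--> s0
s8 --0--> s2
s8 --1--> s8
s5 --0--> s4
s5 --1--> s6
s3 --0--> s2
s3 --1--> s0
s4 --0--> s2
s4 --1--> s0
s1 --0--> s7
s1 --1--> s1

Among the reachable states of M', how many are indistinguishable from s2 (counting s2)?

2

First remove the unreachable states {s3,s8}; 7 states remain.
Start with accepting vs non-accepting: {s0,s4} | {s1,s2,s5,s6,s7}.
Refine {s0,s4} on symbol 0: members go to different blocks, giving {s0} and {s4}.
On input 0, block {s1,s2,s5,s6,s7} splits into {s1,s2,s6,s7} and {s5}.
On input 1, block {s1,s2,s6,s7} splits into {s1,s7} and {s2,s6}.
The partition is now stable with 5 blocks: {s0} | {s1,s7} | {s4} | {s5} | {s2,s6}.
The equivalence class containing s2 is {s2,s6}, of size 2.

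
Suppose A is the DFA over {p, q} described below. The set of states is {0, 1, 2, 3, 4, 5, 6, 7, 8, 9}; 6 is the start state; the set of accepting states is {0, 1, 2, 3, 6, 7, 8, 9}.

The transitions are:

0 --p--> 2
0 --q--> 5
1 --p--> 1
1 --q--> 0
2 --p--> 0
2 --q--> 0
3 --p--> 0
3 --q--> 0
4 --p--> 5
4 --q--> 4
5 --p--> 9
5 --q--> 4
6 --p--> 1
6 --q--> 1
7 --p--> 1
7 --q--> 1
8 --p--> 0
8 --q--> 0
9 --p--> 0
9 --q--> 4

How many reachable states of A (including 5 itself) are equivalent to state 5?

First remove the unreachable states {3,7,8}; 7 states remain.
Initial partition by acceptance: {0,1,2,6,9} | {4,5}.
Split {0,1,2,6,9} by δ(·,q) → {1,2,6} and {0,9}.
Refine {1,2,6} on symbol p: members go to different blocks, giving {1,6} and {2}.
Split {1,6} by δ(·,q) → {1} and {6}.
On input p, block {4,5} splits into {4} and {5}.
On input p, block {0,9} splits into {0} and {9}.
The partition is now stable with 7 blocks: {1} | {4} | {0} | {2} | {6} | {5} | {9}.
The equivalence class containing 5 is {5}, of size 1.

1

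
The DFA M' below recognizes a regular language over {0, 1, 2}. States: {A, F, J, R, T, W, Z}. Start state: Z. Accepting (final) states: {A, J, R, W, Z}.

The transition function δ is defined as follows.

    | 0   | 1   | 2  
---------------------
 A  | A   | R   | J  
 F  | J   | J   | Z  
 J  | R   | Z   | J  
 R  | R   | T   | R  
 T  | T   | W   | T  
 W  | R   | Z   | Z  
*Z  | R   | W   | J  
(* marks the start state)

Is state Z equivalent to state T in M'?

Reachable states from the start: {J,R,T,W,Z}. Unreachable: {A,F} — drop them.
P0 = {J,R,W,Z} | {T}.
On input 1, block {J,R,W,Z} splits into {J,W,Z} and {R}.
The partition is now stable with 3 blocks: {J,W,Z} | {T} | {R}.
Z and T end up in different blocks, so they are distinguishable. For instance, the string 'ε' is accepted from only Z.

No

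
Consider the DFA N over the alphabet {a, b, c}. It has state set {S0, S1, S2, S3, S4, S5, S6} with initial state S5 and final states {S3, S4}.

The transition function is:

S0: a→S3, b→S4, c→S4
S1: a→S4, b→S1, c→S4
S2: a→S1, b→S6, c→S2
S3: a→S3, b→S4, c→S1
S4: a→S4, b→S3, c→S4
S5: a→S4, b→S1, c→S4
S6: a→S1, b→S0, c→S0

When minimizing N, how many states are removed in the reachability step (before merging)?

3

Starting at S5 and following transitions, the reachable set is {S1, S3, S4, S5}. That leaves S0, S2, S6 unreachable — 3 in total.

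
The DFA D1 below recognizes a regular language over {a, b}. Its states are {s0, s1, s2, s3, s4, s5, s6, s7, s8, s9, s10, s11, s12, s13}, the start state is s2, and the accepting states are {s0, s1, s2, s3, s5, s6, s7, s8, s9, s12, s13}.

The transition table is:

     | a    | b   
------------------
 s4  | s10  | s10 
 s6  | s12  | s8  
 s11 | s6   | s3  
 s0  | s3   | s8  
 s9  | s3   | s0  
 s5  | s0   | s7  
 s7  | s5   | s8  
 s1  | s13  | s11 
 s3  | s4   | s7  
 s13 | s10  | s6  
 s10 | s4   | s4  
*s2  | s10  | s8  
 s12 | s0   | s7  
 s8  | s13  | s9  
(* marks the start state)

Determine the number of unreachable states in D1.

No path from s2 leads to s1, s11; the other 12 states are all reachable.

2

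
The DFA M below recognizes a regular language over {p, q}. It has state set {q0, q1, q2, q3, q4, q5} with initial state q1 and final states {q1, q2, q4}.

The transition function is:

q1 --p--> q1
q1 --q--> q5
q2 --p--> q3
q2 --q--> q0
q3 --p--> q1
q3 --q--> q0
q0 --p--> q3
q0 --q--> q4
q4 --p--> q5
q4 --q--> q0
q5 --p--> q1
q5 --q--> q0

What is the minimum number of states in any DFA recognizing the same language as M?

4

First remove the unreachable states {q2}; 5 states remain.
Start with accepting vs non-accepting: {q1,q4} | {q0,q3,q5}.
Refine {q1,q4} on symbol p: members go to different blocks, giving {q1} and {q4}.
On input p, block {q0,q3,q5} splits into {q3,q5} and {q0}.
No further refinement is possible. Final partition (4 blocks): {q1} | {q3,q5} | {q4} | {q0}.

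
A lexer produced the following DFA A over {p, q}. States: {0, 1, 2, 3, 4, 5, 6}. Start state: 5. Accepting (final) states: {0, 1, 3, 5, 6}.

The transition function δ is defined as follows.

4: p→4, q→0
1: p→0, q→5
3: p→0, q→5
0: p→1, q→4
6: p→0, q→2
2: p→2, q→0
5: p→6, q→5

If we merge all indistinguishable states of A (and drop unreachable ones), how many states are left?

Reachable states from the start: {0,1,2,4,5,6}. Unreachable: {3} — drop them.
Start with accepting vs non-accepting: {0,1,5,6} | {2,4}.
Split {0,1,5,6} by δ(·,q) → {0,6} and {1,5}.
On input p, block {0,6} splits into {0} and {6}.
Refine {1,5} on symbol p: members go to different blocks, giving {1} and {5}.
No further refinement is possible. Final partition (5 blocks): {0} | {2,4} | {1} | {6} | {5}.

5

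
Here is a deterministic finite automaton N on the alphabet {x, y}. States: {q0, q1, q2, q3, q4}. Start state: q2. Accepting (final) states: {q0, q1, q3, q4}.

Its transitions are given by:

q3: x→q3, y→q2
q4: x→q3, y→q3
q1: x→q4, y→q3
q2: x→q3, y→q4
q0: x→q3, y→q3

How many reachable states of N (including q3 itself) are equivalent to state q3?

States {q0,q1} cannot be reached from the start state, so discard them.
Initial partition by acceptance: {q3,q4} | {q2}.
Split {q3,q4} by δ(·,y) → {q3} and {q4}.
Stable partition: {q3} | {q2} | {q4} — 3 equivalence classes.
The equivalence class containing q3 is {q3}, of size 1.

1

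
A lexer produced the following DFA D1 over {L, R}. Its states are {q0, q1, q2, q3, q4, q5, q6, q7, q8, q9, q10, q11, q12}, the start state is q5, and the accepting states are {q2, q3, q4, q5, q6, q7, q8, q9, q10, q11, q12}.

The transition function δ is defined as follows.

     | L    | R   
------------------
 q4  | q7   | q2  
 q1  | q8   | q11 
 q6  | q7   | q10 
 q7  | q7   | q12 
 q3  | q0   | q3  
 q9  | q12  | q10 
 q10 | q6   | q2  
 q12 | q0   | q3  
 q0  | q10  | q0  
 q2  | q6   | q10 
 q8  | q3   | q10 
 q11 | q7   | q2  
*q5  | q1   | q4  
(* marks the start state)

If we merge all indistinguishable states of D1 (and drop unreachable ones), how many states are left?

8

First remove the unreachable states {q9}; 12 states remain.
P0 = {q2,q3,q4,q5,q6,q7,q8,q10,q11,q12} | {q0,q1}.
Split {q2,q3,q4,q5,q6,q7,q8,q10,q11,q12} by δ(·,L) → {q2,q4,q6,q7,q8,q10,q11} and {q3,q5,q12}.
Refine {q2,q4,q6,q7,q8,q10,q11} on symbol L: members go to different blocks, giving {q2,q4,q6,q7,q10,q11} and {q8}.
On input R, block {q2,q4,q6,q7,q10,q11} splits into {q2,q4,q6,q10,q11} and {q7}.
On input L, block {q2,q4,q6,q10,q11} splits into {q4,q6,q11} and {q2,q10}.
Split {q0,q1} by δ(·,L) → {q0} and {q1}.
On input L, block {q3,q5,q12} splits into {q3,q12} and {q5}.
The partition is now stable with 8 blocks: {q4,q6,q11} | {q0} | {q3,q12} | {q8} | {q7} | {q2,q10} | {q1} | {q5}.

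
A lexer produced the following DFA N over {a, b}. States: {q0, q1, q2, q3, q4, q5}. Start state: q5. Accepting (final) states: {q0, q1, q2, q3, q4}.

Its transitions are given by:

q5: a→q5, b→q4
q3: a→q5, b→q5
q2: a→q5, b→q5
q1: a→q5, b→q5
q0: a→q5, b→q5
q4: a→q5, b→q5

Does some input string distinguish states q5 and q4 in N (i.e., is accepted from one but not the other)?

Yes

First remove the unreachable states {q0,q1,q2,q3}; 2 states remain.
P0 = {q4} | {q5}.
No further refinement is possible. Final partition (2 blocks): {q4} | {q5}.
q5 and q4 end up in different blocks, so they are distinguishable. For instance, the string 'ε' is accepted from only q4.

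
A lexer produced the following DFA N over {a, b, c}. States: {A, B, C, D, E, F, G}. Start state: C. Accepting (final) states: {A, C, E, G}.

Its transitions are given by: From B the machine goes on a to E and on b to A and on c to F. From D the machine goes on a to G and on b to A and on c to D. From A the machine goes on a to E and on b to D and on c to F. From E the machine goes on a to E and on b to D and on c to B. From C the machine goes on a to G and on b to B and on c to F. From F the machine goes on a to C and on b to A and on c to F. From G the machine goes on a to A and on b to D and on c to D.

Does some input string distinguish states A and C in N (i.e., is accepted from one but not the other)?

No

Every state is reachable, so we keep all 7.
Initial partition by acceptance: {A,C,E,G} | {B,D,F}.
The partition is now stable with 2 blocks: {A,C,E,G} | {B,D,F}.
A and C lie in the same block of the stable partition, so they are equivalent — no string distinguishes them.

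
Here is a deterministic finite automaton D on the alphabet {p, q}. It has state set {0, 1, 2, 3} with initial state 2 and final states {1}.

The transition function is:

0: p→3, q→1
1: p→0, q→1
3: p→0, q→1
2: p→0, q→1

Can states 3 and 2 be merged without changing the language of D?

Yes

Every state is reachable, so we keep all 4.
Initial partition by acceptance: {1} | {0,2,3}.
No further refinement is possible. Final partition (2 blocks): {1} | {0,2,3}.
3 and 2 lie in the same block of the stable partition, so they are equivalent — no string distinguishes them.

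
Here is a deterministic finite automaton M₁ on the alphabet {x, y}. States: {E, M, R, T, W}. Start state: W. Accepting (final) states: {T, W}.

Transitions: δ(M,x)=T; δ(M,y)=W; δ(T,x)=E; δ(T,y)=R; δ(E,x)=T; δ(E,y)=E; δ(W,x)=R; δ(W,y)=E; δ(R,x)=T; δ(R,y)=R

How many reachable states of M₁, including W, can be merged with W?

2

States {M} cannot be reached from the start state, so discard them.
Start with accepting vs non-accepting: {T,W} | {E,R}.
Stable partition: {T,W} | {E,R} — 2 equivalence classes.
The equivalence class containing W is {T,W}, of size 2.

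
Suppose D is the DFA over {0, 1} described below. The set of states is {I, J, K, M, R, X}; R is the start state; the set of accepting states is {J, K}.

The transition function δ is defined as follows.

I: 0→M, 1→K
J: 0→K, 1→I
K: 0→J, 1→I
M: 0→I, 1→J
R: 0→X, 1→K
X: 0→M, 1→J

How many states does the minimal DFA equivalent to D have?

2

All states are reachable from the start state.
P0 = {J,K} | {I,M,R,X}.
No further refinement is possible. Final partition (2 blocks): {J,K} | {I,M,R,X}.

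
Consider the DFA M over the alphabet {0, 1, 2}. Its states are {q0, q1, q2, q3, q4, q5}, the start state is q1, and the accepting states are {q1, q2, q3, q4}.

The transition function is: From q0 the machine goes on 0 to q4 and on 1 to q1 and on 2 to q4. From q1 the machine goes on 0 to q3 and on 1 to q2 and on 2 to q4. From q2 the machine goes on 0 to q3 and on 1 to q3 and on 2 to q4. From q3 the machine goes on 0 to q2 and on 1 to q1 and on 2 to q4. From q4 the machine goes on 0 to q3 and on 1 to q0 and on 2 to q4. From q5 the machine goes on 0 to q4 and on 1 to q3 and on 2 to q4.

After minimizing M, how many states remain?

States {q5} cannot be reached from the start state, so discard them.
P0 = {q1,q2,q3,q4} | {q0}.
Split {q1,q2,q3,q4} by δ(·,1) → {q1,q2,q3} and {q4}.
The partition is now stable with 3 blocks: {q1,q2,q3} | {q0} | {q4}.

3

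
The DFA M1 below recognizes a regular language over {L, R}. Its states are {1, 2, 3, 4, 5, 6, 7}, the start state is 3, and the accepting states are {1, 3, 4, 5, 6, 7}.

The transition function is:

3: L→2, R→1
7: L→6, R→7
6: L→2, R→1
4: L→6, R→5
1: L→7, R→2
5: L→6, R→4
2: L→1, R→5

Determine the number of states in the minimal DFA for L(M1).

Every state is reachable, so we keep all 7.
P0 = {1,3,4,5,6,7} | {2}.
Split {1,3,4,5,6,7} by δ(·,L) → {1,4,5,7} and {3,6}.
On input L, block {1,4,5,7} splits into {4,5,7} and {1}.
No further refinement is possible. Final partition (4 blocks): {4,5,7} | {2} | {3,6} | {1}.

4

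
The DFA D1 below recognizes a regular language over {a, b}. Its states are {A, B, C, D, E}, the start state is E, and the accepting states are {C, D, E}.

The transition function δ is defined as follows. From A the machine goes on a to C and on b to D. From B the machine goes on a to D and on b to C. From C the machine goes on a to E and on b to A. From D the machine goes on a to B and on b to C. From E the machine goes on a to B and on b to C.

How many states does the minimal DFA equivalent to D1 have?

Every state is reachable, so we keep all 5.
Initial partition by acceptance: {C,D,E} | {A,B}.
Refine {C,D,E} on symbol a: members go to different blocks, giving {D,E} and {C}.
Split {A,B} by δ(·,a) → {A} and {B}.
Stable partition: {D,E} | {A} | {C} | {B} — 4 equivalence classes.

4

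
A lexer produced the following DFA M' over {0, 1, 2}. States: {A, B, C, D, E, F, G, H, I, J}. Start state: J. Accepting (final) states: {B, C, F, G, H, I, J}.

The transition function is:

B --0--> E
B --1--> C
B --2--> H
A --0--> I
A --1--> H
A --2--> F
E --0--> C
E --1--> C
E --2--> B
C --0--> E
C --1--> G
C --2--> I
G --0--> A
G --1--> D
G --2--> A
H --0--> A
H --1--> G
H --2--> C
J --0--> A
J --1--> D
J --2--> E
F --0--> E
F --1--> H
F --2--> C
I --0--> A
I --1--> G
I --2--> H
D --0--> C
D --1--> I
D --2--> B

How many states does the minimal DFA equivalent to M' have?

4

P0 = {B,C,F,G,H,I,J} | {A,D,E}.
Refine {B,C,F,G,H,I,J} on symbol 1: members go to different blocks, giving {B,C,F,H,I} and {G,J}.
On input 1, block {B,C,F,H,I} splits into {C,H,I} and {B,F}.
No further refinement is possible. Final partition (4 blocks): {C,H,I} | {A,D,E} | {G,J} | {B,F}.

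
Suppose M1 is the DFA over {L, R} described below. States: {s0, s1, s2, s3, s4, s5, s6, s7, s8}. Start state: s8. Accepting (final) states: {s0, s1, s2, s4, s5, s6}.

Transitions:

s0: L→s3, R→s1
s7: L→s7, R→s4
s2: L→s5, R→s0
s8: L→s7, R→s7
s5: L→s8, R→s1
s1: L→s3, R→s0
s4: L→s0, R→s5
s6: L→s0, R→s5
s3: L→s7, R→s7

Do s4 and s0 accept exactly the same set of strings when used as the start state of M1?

No

Reachable states from the start: {s0,s1,s3,s4,s5,s7,s8}. Unreachable: {s2,s6} — drop them.
P0 = {s0,s1,s4,s5} | {s3,s7,s8}.
Split {s0,s1,s4,s5} by δ(·,L) → {s0,s1,s5} and {s4}.
Refine {s3,s7,s8} on symbol R: members go to different blocks, giving {s3,s8} and {s7}.
Stable partition: {s0,s1,s5} | {s3,s8} | {s4} | {s7} — 4 equivalence classes.
s4 and s0 end up in different blocks, so they are distinguishable. For instance, the string 'L' is accepted from only s4.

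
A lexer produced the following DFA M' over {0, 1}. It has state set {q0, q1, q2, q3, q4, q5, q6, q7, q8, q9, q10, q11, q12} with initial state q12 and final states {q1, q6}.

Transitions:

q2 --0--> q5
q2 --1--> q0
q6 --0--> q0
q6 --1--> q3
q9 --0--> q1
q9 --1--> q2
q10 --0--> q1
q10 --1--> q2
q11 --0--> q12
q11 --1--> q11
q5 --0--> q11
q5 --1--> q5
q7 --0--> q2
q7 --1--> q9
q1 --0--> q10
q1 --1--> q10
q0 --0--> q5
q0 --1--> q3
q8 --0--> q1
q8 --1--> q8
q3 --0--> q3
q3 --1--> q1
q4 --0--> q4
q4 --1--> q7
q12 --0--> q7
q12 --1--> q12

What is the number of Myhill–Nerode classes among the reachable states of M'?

9

States {q4,q6,q8} cannot be reached from the start state, so discard them.
Start with accepting vs non-accepting: {q1} | {q0,q2,q3,q5,q7,q9,q10,q11,q12}.
Split {q0,q2,q3,q5,q7,q9,q10,q11,q12} by δ(·,0) → {q0,q2,q3,q5,q7,q11,q12} and {q9,q10}.
On input 1, block {q0,q2,q3,q5,q7,q11,q12} splits into {q0,q2,q5,q11,q12} and {q3} and {q7}.
Split {q0,q2,q5,q11,q12} by δ(·,0) → {q0,q2,q5,q11} and {q12}.
On input 0, block {q0,q2,q5,q11} splits into {q0,q2,q5} and {q11}.
On input 0, block {q0,q2,q5} splits into {q0,q2} and {q5}.
On input 1, block {q0,q2} splits into {q0} and {q2}.
Stable partition: {q1} | {q0} | {q9,q10} | {q3} | {q7} | {q12} | {q11} | {q5} | {q2} — 9 equivalence classes.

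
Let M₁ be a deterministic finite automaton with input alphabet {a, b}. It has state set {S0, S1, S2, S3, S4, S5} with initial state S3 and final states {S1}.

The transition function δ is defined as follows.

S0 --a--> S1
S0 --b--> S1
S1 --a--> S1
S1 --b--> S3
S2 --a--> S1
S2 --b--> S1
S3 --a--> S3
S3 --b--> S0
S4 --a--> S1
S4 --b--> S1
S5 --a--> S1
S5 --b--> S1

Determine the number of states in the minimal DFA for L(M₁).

Reachable states from the start: {S0,S1,S3}. Unreachable: {S2,S4,S5} — drop them.
Initial partition by acceptance: {S1} | {S0,S3}.
Split {S0,S3} by δ(·,a) → {S0} and {S3}.
No further refinement is possible. Final partition (3 blocks): {S1} | {S0} | {S3}.

3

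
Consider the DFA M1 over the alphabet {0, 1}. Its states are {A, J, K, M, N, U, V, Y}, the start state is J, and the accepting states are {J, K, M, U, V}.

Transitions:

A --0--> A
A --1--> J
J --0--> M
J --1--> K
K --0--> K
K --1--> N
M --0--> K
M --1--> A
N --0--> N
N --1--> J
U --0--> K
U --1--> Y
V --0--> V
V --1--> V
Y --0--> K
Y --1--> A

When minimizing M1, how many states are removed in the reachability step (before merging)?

3

No path from J leads to U, V, Y; the other 5 states are all reachable.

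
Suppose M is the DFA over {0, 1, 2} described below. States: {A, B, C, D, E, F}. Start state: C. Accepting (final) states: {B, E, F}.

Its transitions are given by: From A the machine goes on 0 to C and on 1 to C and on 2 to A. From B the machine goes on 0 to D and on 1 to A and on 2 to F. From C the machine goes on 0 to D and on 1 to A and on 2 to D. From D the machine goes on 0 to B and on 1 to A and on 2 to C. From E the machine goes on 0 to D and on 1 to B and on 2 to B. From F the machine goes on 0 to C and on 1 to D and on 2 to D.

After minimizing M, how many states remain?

States {E} cannot be reached from the start state, so discard them.
Start with accepting vs non-accepting: {B,F} | {A,C,D}.
On input 2, block {B,F} splits into {B} and {F}.
Refine {A,C,D} on symbol 0: members go to different blocks, giving {A,C} and {D}.
On input 0, block {A,C} splits into {A} and {C}.
No further refinement is possible. Final partition (5 blocks): {B} | {A} | {F} | {D} | {C}.

5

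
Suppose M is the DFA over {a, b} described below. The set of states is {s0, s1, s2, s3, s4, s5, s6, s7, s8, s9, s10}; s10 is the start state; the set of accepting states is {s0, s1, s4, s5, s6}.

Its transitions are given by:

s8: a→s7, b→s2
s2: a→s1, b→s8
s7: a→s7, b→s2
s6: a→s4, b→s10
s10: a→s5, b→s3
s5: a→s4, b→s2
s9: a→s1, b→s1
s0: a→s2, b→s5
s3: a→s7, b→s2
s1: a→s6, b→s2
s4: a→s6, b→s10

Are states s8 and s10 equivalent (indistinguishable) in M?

States {s0,s9} cannot be reached from the start state, so discard them.
P0 = {s1,s4,s5,s6} | {s2,s3,s7,s8,s10}.
Split {s2,s3,s7,s8,s10} by δ(·,a) → {s3,s7,s8} and {s2,s10}.
The partition is now stable with 3 blocks: {s1,s4,s5,s6} | {s3,s7,s8} | {s2,s10}.
s8 and s10 end up in different blocks, so they are distinguishable. For instance, the string 'a' is accepted from only s10.

No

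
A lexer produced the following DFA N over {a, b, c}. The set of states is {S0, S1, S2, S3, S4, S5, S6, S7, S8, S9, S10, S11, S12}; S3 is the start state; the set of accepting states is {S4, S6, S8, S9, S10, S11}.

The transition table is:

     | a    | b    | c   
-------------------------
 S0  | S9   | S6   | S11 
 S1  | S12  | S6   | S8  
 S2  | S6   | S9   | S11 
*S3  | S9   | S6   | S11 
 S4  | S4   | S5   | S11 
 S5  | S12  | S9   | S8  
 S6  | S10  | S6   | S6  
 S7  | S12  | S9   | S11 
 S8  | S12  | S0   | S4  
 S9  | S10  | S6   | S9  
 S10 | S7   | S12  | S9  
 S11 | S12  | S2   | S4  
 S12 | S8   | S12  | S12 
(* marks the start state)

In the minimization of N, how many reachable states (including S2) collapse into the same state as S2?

First remove the unreachable states {S1}; 12 states remain.
P0 = {S4,S6,S8,S9,S10,S11} | {S0,S2,S3,S5,S7,S12}.
On input a, block {S4,S6,S8,S9,S10,S11} splits into {S4,S6,S9} and {S8,S10,S11}.
Refine {S4,S6,S9} on symbol a: members go to different blocks, giving {S6,S9} and {S4}.
Split {S0,S2,S3,S5,S7,S12} by δ(·,a) → {S0,S2,S3} and {S5,S7} and {S12}.
Split {S8,S10,S11} by δ(·,a) → {S8,S11} and {S10}.
Stable partition: {S6,S9} | {S0,S2,S3} | {S8,S11} | {S4} | {S5,S7} | {S12} | {S10} — 7 equivalence classes.
The equivalence class containing S2 is {S0,S2,S3}, of size 3.

3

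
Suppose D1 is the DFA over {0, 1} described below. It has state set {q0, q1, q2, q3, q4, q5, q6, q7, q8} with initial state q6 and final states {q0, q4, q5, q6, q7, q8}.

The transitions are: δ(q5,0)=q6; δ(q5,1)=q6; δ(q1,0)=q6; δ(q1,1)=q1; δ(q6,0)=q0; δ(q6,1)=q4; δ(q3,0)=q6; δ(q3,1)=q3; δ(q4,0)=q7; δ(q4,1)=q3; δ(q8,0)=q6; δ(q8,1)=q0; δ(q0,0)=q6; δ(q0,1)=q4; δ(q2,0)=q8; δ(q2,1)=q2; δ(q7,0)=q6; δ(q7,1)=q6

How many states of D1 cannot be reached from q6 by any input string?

4

Starting at q6 and following transitions, the reachable set is {q0, q3, q4, q6, q7}. That leaves q1, q2, q5, q8 unreachable — 4 in total.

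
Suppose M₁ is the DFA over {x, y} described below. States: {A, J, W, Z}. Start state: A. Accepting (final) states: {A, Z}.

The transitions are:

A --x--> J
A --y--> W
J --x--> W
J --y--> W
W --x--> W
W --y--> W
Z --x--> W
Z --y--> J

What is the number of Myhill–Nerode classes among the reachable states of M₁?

2

First remove the unreachable states {Z}; 3 states remain.
Start with accepting vs non-accepting: {A} | {J,W}.
No further refinement is possible. Final partition (2 blocks): {A} | {J,W}.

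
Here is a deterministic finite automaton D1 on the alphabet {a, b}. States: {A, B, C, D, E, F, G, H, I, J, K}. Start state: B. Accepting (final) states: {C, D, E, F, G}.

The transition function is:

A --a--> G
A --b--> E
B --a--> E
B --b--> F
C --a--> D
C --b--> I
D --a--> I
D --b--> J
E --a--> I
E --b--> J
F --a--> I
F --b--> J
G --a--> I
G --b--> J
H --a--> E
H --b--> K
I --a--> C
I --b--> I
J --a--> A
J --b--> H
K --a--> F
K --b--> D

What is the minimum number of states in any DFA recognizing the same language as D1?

6

Every state is reachable, so we keep all 11.
Initial partition by acceptance: {C,D,E,F,G} | {A,B,H,I,J,K}.
On input a, block {C,D,E,F,G} splits into {D,E,F,G} and {C}.
Split {A,B,H,I,J,K} by δ(·,a) → {A,B,H,K} and {I} and {J}.
On input b, block {A,B,H,K} splits into {A,B,K} and {H}.
The partition is now stable with 6 blocks: {D,E,F,G} | {A,B,K} | {C} | {I} | {J} | {H}.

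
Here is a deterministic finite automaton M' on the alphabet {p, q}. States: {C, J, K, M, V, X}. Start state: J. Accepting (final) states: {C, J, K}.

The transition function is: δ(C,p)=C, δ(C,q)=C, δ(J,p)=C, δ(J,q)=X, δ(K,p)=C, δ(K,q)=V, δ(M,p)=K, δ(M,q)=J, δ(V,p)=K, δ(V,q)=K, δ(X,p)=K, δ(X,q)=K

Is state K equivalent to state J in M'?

Reachable states from the start: {C,J,K,V,X}. Unreachable: {M} — drop them.
Initial partition by acceptance: {C,J,K} | {V,X}.
Split {C,J,K} by δ(·,q) → {J,K} and {C}.
No further refinement is possible. Final partition (3 blocks): {J,K} | {V,X} | {C}.
K and J lie in the same block of the stable partition, so they are equivalent — no string distinguishes them.

Yes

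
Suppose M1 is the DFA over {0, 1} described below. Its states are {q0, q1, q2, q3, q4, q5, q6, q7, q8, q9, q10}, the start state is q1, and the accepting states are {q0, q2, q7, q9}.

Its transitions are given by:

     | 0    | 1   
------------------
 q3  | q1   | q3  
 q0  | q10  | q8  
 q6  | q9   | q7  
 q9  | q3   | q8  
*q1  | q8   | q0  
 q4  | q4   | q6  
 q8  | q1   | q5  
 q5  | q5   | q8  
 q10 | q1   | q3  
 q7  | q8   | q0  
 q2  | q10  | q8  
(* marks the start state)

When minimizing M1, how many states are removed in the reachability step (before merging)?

Starting at q1 and following transitions, the reachable set is {q0, q1, q3, q5, q8, q10}. That leaves q2, q4, q6, q7, q9 unreachable — 5 in total.

5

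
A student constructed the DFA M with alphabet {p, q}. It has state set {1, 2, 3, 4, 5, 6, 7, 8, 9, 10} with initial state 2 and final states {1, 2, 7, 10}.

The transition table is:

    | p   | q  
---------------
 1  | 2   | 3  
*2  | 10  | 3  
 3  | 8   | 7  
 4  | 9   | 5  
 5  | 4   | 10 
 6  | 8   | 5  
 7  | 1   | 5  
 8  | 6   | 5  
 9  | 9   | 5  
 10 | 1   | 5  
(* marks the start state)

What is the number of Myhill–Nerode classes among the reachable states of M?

3

P0 = {1,2,7,10} | {3,4,5,6,8,9}.
Refine {3,4,5,6,8,9} on symbol q: members go to different blocks, giving {4,6,8,9} and {3,5}.
The partition is now stable with 3 blocks: {1,2,7,10} | {4,6,8,9} | {3,5}.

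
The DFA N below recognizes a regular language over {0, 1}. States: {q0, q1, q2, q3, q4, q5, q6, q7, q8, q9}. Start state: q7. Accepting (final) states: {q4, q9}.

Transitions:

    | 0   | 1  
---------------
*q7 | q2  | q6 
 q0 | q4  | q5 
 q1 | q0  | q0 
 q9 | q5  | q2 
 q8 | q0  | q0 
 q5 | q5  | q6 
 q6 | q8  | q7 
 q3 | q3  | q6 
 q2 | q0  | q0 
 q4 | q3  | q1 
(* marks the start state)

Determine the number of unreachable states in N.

1

BFS from q7 reaches {q0, q1, q2, q3, q4, q5, q6, q7, q8}; the 1 state(s) q9 are never visited.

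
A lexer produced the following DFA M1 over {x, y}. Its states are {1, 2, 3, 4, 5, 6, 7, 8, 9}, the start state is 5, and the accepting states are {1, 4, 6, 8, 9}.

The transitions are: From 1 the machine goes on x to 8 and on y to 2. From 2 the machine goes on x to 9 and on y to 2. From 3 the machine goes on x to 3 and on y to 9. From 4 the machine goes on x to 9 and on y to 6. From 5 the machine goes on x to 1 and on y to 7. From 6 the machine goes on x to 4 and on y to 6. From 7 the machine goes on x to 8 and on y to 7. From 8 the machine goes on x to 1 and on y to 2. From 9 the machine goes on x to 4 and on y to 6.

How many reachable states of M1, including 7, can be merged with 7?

2

States {3} cannot be reached from the start state, so discard them.
P0 = {1,4,6,8,9} | {2,5,7}.
Refine {1,4,6,8,9} on symbol y: members go to different blocks, giving {4,6,9} and {1,8}.
Refine {2,5,7} on symbol x: members go to different blocks, giving {5,7} and {2}.
Stable partition: {4,6,9} | {5,7} | {1,8} | {2} — 4 equivalence classes.
The equivalence class containing 7 is {5,7}, of size 2.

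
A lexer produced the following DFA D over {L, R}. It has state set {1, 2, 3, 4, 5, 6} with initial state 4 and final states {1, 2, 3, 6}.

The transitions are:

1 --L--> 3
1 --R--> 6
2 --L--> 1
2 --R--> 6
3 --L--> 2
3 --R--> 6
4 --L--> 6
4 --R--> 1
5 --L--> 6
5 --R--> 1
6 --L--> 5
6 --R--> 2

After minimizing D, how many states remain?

P0 = {1,2,3,6} | {4,5}.
Refine {1,2,3,6} on symbol L: members go to different blocks, giving {1,2,3} and {6}.
The partition is now stable with 3 blocks: {1,2,3} | {4,5} | {6}.

3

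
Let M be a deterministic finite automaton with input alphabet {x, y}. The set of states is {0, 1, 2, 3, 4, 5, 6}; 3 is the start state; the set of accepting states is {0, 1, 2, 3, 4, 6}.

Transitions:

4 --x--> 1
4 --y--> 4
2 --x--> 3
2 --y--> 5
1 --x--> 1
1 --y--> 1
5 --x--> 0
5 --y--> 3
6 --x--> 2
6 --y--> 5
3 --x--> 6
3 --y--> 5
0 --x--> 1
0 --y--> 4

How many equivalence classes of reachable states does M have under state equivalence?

3

All states are reachable from the start state.
P0 = {0,1,2,3,4,6} | {5}.
Refine {0,1,2,3,4,6} on symbol y: members go to different blocks, giving {0,1,4} and {2,3,6}.
Stable partition: {0,1,4} | {5} | {2,3,6} — 3 equivalence classes.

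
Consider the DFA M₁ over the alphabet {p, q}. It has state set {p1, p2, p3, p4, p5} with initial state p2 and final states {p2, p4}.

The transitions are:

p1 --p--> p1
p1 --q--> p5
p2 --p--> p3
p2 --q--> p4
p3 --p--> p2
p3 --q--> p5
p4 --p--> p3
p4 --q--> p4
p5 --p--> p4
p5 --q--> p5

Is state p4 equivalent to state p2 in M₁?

First remove the unreachable states {p1}; 4 states remain.
P0 = {p2,p4} | {p3,p5}.
No further refinement is possible. Final partition (2 blocks): {p2,p4} | {p3,p5}.
p4 and p2 lie in the same block of the stable partition, so they are equivalent — no string distinguishes them.

Yes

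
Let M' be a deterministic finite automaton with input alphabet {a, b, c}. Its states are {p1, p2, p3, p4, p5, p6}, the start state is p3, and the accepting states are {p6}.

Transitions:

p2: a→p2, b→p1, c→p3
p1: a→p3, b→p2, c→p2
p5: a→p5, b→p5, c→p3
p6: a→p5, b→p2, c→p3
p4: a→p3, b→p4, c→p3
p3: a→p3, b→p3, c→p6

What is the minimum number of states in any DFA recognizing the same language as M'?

First remove the unreachable states {p4}; 5 states remain.
P0 = {p6} | {p1,p2,p3,p5}.
On input c, block {p1,p2,p3,p5} splits into {p1,p2,p5} and {p3}.
Refine {p1,p2,p5} on symbol a: members go to different blocks, giving {p2,p5} and {p1}.
Refine {p2,p5} on symbol b: members go to different blocks, giving {p2} and {p5}.
Stable partition: {p6} | {p2} | {p3} | {p1} | {p5} — 5 equivalence classes.

5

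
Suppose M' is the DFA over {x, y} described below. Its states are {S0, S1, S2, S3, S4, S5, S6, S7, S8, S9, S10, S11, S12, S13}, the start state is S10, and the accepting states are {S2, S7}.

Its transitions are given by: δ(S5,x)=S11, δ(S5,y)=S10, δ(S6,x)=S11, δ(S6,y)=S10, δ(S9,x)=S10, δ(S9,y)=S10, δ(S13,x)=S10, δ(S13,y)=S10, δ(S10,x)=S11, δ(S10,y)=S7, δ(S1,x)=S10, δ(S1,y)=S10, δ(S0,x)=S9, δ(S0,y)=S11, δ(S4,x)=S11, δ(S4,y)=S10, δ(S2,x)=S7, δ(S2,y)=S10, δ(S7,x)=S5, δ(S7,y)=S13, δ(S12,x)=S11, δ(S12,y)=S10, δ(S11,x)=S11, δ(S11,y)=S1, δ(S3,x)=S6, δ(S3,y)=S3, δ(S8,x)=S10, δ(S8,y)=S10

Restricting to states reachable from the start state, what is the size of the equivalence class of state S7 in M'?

States {S0,S2,S3,S4,S6,S8,S9,S12} cannot be reached from the start state, so discard them.
P0 = {S7} | {S1,S5,S10,S11,S13}.
On input y, block {S1,S5,S10,S11,S13} splits into {S1,S5,S11,S13} and {S10}.
Refine {S1,S5,S11,S13} on symbol x: members go to different blocks, giving {S1,S13} and {S5,S11}.
On input y, block {S5,S11} splits into {S5} and {S11}.
No further refinement is possible. Final partition (5 blocks): {S7} | {S1,S13} | {S10} | {S5} | {S11}.
The equivalence class containing S7 is {S7}, of size 1.

1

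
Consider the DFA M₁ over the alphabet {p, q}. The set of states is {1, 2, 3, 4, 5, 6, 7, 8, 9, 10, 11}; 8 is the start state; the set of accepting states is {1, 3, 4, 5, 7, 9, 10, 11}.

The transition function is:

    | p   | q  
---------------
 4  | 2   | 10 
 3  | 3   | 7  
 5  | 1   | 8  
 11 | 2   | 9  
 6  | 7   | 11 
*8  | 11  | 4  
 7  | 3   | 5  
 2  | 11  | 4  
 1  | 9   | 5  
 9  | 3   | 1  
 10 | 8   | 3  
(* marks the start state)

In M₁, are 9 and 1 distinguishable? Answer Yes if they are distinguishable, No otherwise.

Yes

States {6} cannot be reached from the start state, so discard them.
P0 = {1,3,4,5,7,9,10,11} | {2,8}.
Refine {1,3,4,5,7,9,10,11} on symbol p: members go to different blocks, giving {1,3,5,7,9} and {4,10,11}.
Refine {1,3,5,7,9} on symbol q: members go to different blocks, giving {1,3,7,9} and {5}.
On input q, block {1,3,7,9} splits into {1,7} and {3,9}.
Split {4,10,11} by δ(·,q) → {10,11} and {4}.
No further refinement is possible. Final partition (6 blocks): {1,7} | {2,8} | {10,11} | {5} | {3,9} | {4}.
9 and 1 end up in different blocks, so they are distinguishable. For instance, the string 'qq' is accepted from only 9.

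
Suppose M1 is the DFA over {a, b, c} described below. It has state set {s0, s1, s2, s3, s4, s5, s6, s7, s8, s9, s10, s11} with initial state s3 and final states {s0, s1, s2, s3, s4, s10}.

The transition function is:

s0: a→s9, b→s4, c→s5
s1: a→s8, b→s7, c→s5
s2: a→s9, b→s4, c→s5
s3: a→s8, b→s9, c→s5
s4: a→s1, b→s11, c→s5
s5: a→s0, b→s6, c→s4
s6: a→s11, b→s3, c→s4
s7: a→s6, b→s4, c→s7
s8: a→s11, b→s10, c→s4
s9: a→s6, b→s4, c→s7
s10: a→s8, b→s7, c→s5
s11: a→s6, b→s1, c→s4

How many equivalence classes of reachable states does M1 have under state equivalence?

States {s2} cannot be reached from the start state, so discard them.
P0 = {s0,s1,s3,s4,s10} | {s5,s6,s7,s8,s9,s11}.
Split {s0,s1,s3,s4,s10} by δ(·,a) → {s0,s1,s3,s10} and {s4}.
Split {s0,s1,s3,s10} by δ(·,b) → {s1,s3,s10} and {s0}.
Split {s5,s6,s7,s8,s9,s11} by δ(·,a) → {s6,s7,s8,s9,s11} and {s5}.
On input b, block {s6,s7,s8,s9,s11} splits into {s6,s8,s11} and {s7,s9}.
Stable partition: {s1,s3,s10} | {s6,s8,s11} | {s4} | {s0} | {s5} | {s7,s9} — 6 equivalence classes.

6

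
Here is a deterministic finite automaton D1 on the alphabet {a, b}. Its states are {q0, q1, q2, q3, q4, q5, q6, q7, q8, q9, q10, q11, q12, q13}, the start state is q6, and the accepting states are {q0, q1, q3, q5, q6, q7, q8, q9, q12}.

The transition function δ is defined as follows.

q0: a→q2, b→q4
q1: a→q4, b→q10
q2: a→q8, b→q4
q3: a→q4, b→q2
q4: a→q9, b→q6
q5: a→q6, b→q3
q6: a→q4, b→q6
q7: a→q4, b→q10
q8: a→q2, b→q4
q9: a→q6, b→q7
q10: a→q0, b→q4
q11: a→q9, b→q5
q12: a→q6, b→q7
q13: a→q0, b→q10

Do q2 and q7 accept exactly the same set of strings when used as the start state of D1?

No

States {q1,q3,q5,q11,q12,q13} cannot be reached from the start state, so discard them.
Initial partition by acceptance: {q0,q6,q7,q8,q9} | {q2,q4,q10}.
On input a, block {q0,q6,q7,q8,q9} splits into {q0,q6,q7,q8} and {q9}.
Refine {q0,q6,q7,q8} on symbol b: members go to different blocks, giving {q0,q7,q8} and {q6}.
Refine {q2,q4,q10} on symbol a: members go to different blocks, giving {q2,q10} and {q4}.
Refine {q0,q7,q8} on symbol a: members go to different blocks, giving {q0,q8} and {q7}.
No further refinement is possible. Final partition (6 blocks): {q0,q8} | {q2,q10} | {q9} | {q6} | {q4} | {q7}.
q2 and q7 end up in different blocks, so they are distinguishable. For instance, the string 'ε' is accepted from only q7.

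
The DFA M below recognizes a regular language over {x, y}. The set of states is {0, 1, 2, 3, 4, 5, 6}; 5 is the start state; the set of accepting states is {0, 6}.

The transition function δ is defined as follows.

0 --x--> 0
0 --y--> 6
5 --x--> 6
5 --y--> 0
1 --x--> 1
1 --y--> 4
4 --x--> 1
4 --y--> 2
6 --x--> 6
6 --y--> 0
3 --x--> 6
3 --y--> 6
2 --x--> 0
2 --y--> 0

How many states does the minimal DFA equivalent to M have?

States {1,2,3,4} cannot be reached from the start state, so discard them.
Initial partition by acceptance: {0,6} | {5}.
Stable partition: {0,6} | {5} — 2 equivalence classes.

2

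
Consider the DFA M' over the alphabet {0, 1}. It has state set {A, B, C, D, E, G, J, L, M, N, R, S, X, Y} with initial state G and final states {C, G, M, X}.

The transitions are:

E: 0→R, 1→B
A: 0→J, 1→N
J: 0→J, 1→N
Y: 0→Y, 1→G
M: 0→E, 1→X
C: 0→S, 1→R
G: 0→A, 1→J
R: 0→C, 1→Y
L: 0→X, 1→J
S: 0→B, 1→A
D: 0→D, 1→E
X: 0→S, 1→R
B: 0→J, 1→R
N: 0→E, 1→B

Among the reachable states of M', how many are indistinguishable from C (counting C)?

1

Reachable states from the start: {A,B,C,E,G,J,N,R,S,Y}. Unreachable: {D,L,M,X} — drop them.
P0 = {C,G} | {A,B,E,J,N,R,S,Y}.
On input 0, block {A,B,E,J,N,R,S,Y} splits into {A,B,E,J,N,S,Y} and {R}.
Split {C,G} by δ(·,1) → {G} and {C}.
Refine {A,B,E,J,N,S,Y} on symbol 0: members go to different blocks, giving {A,B,J,N,S,Y} and {E}.
Split {A,B,J,N,S,Y} by δ(·,0) → {A,B,J,S,Y} and {N}.
Refine {A,B,J,S,Y} on symbol 1: members go to different blocks, giving {A,J} and {B} and {Y} and {S}.
No further refinement is possible. Final partition (9 blocks): {G} | {A,J} | {R} | {C} | {E} | {N} | {B} | {Y} | {S}.
The equivalence class containing C is {C}, of size 1.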